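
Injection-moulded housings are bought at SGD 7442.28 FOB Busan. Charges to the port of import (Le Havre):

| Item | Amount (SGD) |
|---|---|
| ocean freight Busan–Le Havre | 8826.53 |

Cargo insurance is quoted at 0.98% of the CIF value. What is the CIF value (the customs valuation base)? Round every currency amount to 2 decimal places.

Let C be the CIF value. C = FOB price + freight + 0.98% × C
C − 0.98% × C = 7442.28 + 8826.53
0.9902 × C = 16268.81
C = 16268.81 / 0.9902 = 16429.82
Insurance premium = 0.98% × 16429.82 = 161.01

CIF value: SGD 16429.82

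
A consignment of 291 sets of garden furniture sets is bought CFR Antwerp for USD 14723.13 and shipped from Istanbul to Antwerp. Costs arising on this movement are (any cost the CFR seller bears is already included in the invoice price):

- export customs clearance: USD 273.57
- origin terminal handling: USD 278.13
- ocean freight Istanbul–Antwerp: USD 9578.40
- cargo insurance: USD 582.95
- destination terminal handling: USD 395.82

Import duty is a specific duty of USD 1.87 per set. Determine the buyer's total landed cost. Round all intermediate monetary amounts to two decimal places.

CFR: the seller pays costs through ocean freight to the destination port, but not insurance.
Already in the invoice (seller's account under CFR): export clearance, origin terminal, freight — exclude.
CIF value = CFR price + insurance = 14723.13 + 582.95 = 15306.08
Import duty = 291 × 1.87 = 544.17
Buyer bears: insurance 582.95 + destination terminal 395.82 + duty 544.17 = 1522.94
Landed cost = invoice 14723.13 + 1522.94 = 16246.07

Total landed cost: USD 16246.07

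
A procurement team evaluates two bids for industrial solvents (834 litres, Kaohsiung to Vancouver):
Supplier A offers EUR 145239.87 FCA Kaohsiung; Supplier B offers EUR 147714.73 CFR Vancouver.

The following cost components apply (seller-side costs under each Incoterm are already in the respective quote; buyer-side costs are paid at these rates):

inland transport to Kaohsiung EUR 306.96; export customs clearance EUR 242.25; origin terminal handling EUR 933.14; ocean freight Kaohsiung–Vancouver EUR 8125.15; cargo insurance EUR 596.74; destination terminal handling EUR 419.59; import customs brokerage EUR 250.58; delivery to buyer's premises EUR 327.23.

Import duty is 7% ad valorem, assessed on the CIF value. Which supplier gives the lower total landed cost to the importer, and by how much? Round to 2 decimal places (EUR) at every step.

Supplier B is cheaper by EUR 7044.27

Supplier A (FCA):
CIF value = FCA price + origin terminal + freight + insurance = 145239.87 + 933.14 + 8125.15 + 596.74 = 154894.90
Import duty = 154894.90 × 7% = 10842.64
Buyer bears (A): 933.14 + 8125.15 + 596.74 + 419.59 + 250.58 + 327.23 = 10652.43
Landed cost (A) = invoice 145239.87 + 10652.43 + duty 10842.64 = 166734.94
Supplier B (CFR):
CIF value = CFR price + insurance = 147714.73 + 596.74 = 148311.47
Import duty = 148311.47 × 7% = 10381.80
Buyer bears (B): 596.74 + 419.59 + 250.58 + 327.23 = 1594.14
Landed cost (B) = invoice 147714.73 + 1594.14 + duty 10381.80 = 159690.67
Difference = |166734.94 − 159690.67| = 7044.27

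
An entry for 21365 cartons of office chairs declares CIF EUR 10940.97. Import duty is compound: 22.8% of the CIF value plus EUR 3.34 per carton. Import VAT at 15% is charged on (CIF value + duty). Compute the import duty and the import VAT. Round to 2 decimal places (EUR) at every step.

Ad valorem component: 10940.97 × 22.8% = 2494.54
Specific component: 21365 × 3.34 = 71359.10
Import duty = 2494.54 + 71359.10 = 73853.64
VAT base = CIF + duty = 10940.97 + 73853.64 = 84794.61
Import VAT = 84794.61 × 15% = 12719.19

Import duty: EUR 73853.64; import VAT: EUR 12719.19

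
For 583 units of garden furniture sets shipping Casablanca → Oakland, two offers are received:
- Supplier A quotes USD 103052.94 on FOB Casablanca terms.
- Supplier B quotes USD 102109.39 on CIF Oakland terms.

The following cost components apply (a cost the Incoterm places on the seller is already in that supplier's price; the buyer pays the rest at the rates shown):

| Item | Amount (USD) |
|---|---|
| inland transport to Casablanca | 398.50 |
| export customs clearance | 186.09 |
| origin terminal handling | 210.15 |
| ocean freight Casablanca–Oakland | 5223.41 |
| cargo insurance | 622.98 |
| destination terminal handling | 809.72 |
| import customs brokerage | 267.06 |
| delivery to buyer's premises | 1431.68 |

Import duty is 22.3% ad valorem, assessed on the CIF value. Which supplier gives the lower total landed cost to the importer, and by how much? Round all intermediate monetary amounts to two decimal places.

Supplier B is cheaper by USD 8304.10

Supplier A (FOB):
CIF value = FOB price + freight + insurance = 103052.94 + 5223.41 + 622.98 = 108899.33
Import duty = 108899.33 × 22.3% = 24284.55
Buyer bears (A): 5223.41 + 622.98 + 809.72 + 267.06 + 1431.68 = 8354.85
Landed cost (A) = invoice 103052.94 + 8354.85 + duty 24284.55 = 135692.34
Supplier B (CIF):
The CIF price already equals the CIF value: 102109.39
Import duty = 102109.39 × 22.3% = 22770.39
Buyer bears (B): 809.72 + 267.06 + 1431.68 = 2508.46
Landed cost (B) = invoice 102109.39 + 2508.46 + duty 22770.39 = 127388.24
Difference = |135692.34 − 127388.24| = 8304.10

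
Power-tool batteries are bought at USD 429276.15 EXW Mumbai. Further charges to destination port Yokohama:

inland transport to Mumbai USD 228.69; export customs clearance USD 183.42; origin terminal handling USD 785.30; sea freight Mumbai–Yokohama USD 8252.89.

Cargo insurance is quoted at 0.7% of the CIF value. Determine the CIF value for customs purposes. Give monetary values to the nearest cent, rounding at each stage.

Let C be the CIF value. C = EXW price + pre-shipment costs + freight + 0.7% × C
C − 0.7% × C = 429276.15 + 228.69 + 183.42 + 785.30 + 8252.89
0.993 × C = 438726.45
C = 438726.45 / 0.993 = 441819.18
Insurance premium = 0.7% × 441819.18 = 3092.73

CIF value: USD 441819.18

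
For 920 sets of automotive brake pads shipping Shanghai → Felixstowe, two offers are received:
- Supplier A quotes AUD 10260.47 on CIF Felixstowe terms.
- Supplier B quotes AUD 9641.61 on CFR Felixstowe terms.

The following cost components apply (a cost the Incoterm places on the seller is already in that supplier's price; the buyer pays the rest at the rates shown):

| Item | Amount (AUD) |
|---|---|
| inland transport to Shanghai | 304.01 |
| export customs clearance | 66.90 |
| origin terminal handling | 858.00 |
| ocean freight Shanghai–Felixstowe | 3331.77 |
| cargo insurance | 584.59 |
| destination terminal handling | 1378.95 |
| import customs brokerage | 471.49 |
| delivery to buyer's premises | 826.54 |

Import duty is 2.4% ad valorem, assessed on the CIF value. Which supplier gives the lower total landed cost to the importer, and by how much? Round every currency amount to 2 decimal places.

Supplier B is cheaper by AUD 35.09

Supplier A (CIF):
The CIF price already equals the CIF value: 10260.47
Import duty = 10260.47 × 2.4% = 246.25
Buyer bears (A): 1378.95 + 471.49 + 826.54 = 2676.98
Landed cost (A) = invoice 10260.47 + 2676.98 + duty 246.25 = 13183.70
Supplier B (CFR):
CIF value = CFR price + insurance = 9641.61 + 584.59 = 10226.20
Import duty = 10226.20 × 2.4% = 245.43
Buyer bears (B): 584.59 + 1378.95 + 471.49 + 826.54 = 3261.57
Landed cost (B) = invoice 9641.61 + 3261.57 + duty 245.43 = 13148.61
Difference = |13183.70 − 13148.61| = 35.09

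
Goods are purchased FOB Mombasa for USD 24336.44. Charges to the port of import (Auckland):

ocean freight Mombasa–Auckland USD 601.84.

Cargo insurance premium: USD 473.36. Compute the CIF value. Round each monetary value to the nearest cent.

CIF value: USD 25411.64

CIF = FOB price + freight + insurance
CIF = 24336.44 + 601.84 + 473.36 = 25411.64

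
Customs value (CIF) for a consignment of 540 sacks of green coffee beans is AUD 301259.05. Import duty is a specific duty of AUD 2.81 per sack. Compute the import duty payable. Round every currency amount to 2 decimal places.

Import duty = 540 × 2.81 = 1517.40

Import duty: AUD 1517.40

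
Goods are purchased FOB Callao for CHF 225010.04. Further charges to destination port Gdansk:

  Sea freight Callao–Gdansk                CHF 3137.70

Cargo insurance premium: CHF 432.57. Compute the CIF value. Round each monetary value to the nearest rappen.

CIF = FOB price + freight + insurance
CIF = 225010.04 + 3137.70 + 432.57 = 228580.31

CIF value: CHF 228580.31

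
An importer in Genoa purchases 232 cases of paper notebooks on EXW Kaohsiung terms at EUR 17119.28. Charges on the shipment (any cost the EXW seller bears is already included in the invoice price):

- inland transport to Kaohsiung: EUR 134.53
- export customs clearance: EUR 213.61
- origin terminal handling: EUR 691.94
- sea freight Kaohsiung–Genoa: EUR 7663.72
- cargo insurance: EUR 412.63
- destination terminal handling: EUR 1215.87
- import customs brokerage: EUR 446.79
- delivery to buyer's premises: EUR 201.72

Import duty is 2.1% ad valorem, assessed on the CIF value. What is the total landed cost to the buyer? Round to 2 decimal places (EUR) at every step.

Total landed cost: EUR 28651.04

EXW: the seller makes goods available at their premises; the buyer bears all onward costs.
CIF value = EXW price + inland to port + export clearance + origin terminal + freight + insurance = 17119.28 + 134.53 + 213.61 + 691.94 + 7663.72 + 412.63 = 26235.71
Import duty = 26235.71 × 2.1% = 550.95
Buyer bears: inland to port 134.53 + export clearance 213.61 + origin terminal 691.94 + freight 7663.72 + insurance 412.63 + destination terminal 1215.87 + brokerage 446.79 + delivery 201.72 + duty 550.95 = 11531.76
Landed cost = invoice 17119.28 + 11531.76 = 28651.04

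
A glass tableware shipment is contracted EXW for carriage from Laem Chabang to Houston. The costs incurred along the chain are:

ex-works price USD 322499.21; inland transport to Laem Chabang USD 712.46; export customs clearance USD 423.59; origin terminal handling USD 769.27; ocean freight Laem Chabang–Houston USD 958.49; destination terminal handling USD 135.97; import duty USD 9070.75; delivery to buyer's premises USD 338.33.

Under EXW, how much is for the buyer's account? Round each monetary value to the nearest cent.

Buyer's account: USD 12408.86

EXW: the seller makes goods available at their premises; the buyer bears all onward costs.
Seller's account: goods 322499.21 = 322499.21
Buyer's account: inland to port 712.46 + export clearance 423.59 + origin terminal 769.27 + freight 958.49 + destination terminal 135.97 + duty 9070.75 + delivery 338.33 = 12408.86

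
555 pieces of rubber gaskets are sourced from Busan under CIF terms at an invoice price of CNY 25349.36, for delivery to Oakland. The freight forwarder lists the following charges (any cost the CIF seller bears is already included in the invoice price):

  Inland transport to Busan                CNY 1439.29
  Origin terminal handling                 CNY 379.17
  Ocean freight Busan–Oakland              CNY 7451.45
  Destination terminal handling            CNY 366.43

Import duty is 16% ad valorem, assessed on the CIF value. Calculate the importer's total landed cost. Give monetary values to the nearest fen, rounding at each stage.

Total landed cost: CNY 29771.69

CIF: the seller pays costs through ocean freight and marine insurance to the destination port.
Already in the invoice (seller's account under CIF): inland to port, origin terminal, freight — exclude.
The CIF price already equals the CIF value: 25349.36
Import duty = 25349.36 × 16% = 4055.90
Buyer bears: destination terminal 366.43 + duty 4055.90 = 4422.33
Landed cost = invoice 25349.36 + 4422.33 = 29771.69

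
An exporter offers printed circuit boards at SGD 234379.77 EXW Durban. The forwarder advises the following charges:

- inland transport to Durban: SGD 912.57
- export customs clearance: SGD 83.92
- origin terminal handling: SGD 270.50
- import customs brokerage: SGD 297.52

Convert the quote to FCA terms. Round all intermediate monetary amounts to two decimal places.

Not relevant to the conversion: origin terminal, brokerage — on the buyer under both terms; not part of either seller's price.
From EXW to FCA, the seller additionally bears: inland to port, export clearance.
FCA price = 234379.77 + 912.57 + 83.92 = 235376.26

FCA price: SGD 235376.26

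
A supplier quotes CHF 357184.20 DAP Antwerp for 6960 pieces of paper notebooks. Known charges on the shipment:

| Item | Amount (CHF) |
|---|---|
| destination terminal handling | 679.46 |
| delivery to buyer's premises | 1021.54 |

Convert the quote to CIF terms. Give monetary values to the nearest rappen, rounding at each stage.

CIF price: CHF 355483.20

From DAP to CIF, the seller no longer bears: destination terminal, delivery.
CIF price = 357184.20 − 679.46 − 1021.54 = 355483.20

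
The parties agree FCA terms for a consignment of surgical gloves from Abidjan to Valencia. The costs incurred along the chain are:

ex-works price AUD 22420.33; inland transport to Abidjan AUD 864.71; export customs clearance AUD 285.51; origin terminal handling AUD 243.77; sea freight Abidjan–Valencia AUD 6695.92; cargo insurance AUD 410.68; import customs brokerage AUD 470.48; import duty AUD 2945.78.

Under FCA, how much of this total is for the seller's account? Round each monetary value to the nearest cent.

Seller's account: AUD 23570.55

FCA: the seller delivers export-cleared goods to the carrier; the buyer bears costs from that point.
Seller's account: goods 22420.33 + inland to port 864.71 + export clearance 285.51 = 23570.55
Buyer's account: origin terminal 243.77 + freight 6695.92 + insurance 410.68 + brokerage 470.48 + duty 2945.78 = 10766.63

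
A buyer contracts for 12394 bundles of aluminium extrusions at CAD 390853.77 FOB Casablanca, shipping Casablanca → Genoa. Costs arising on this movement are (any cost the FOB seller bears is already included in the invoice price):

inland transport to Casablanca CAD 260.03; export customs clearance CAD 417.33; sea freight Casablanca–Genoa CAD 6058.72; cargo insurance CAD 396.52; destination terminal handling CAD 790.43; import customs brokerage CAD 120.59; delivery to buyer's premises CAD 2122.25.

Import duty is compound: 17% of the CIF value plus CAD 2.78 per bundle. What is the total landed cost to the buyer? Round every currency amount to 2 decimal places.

Total landed cost: CAD 502340.13

FOB: the seller bears costs until goods are on board at the origin port; the buyer bears freight, insurance and all costs thereafter.
Already in the invoice (seller's account under FOB): inland to port, export clearance — exclude.
CIF value = FOB price + freight + insurance = 390853.77 + 6058.72 + 396.52 = 397309.01
Ad valorem component: 397309.01 × 17% = 67542.53
Specific component: 12394 × 2.78 = 34455.32
Import duty = 67542.53 + 34455.32 = 101997.85
Buyer bears: freight 6058.72 + insurance 396.52 + destination terminal 790.43 + brokerage 120.59 + delivery 2122.25 + duty 101997.85 = 111486.36
Landed cost = invoice 390853.77 + 111486.36 = 502340.13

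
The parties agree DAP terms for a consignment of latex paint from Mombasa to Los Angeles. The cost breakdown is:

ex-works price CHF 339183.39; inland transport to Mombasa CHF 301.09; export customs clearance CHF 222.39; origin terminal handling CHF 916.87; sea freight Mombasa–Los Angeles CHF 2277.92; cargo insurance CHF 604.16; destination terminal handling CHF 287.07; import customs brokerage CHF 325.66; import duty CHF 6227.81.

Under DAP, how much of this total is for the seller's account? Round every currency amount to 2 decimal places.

Seller's account: CHF 343792.89

DAP: the seller bears all costs to the named destination except import duty and clearance.
Seller's account: goods 339183.39 + inland to port 301.09 + export clearance 222.39 + origin terminal 916.87 + freight 2277.92 + insurance 604.16 + destination terminal 287.07 = 343792.89
Buyer's account: brokerage 325.66 + duty 6227.81 = 6553.47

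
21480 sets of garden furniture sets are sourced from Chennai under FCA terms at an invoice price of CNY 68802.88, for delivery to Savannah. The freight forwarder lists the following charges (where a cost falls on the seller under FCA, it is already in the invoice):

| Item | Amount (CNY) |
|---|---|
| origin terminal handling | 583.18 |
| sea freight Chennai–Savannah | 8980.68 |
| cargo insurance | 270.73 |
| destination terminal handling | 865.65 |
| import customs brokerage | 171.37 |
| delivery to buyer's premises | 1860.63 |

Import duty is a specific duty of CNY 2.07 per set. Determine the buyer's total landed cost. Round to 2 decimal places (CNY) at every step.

FCA: the seller delivers export-cleared goods to the carrier; the buyer bears costs from that point.
CIF value = FCA price + origin terminal + freight + insurance = 68802.88 + 583.18 + 8980.68 + 270.73 = 78637.47
Import duty = 21480 × 2.07 = 44463.60
Buyer bears: origin terminal 583.18 + freight 8980.68 + insurance 270.73 + destination terminal 865.65 + brokerage 171.37 + delivery 1860.63 + duty 44463.60 = 57195.84
Landed cost = invoice 68802.88 + 57195.84 = 125998.72

Total landed cost: CNY 125998.72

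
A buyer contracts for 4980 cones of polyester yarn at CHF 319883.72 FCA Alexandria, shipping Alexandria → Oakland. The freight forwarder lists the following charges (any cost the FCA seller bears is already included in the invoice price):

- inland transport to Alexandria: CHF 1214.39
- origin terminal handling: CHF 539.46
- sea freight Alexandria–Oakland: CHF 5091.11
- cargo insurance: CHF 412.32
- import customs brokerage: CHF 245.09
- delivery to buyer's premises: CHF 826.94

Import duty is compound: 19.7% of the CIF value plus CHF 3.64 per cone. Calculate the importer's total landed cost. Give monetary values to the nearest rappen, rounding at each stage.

Total landed cost: CHF 409333.38

FCA: the seller delivers export-cleared goods to the carrier; the buyer bears costs from that point.
Already in the invoice (seller's account under FCA): inland to port — exclude.
CIF value = FCA price + origin terminal + freight + insurance = 319883.72 + 539.46 + 5091.11 + 412.32 = 325926.61
Ad valorem component: 325926.61 × 19.7% = 64207.54
Specific component: 4980 × 3.64 = 18127.20
Import duty = 64207.54 + 18127.20 = 82334.74
Buyer bears: origin terminal 539.46 + freight 5091.11 + insurance 412.32 + brokerage 245.09 + delivery 826.94 + duty 82334.74 = 89449.66
Landed cost = invoice 319883.72 + 89449.66 = 409333.38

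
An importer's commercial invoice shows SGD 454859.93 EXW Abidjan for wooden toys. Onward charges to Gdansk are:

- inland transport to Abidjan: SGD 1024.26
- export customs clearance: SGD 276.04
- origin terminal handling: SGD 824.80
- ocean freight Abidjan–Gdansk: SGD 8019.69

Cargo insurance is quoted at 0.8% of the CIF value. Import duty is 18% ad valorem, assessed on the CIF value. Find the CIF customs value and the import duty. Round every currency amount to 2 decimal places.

CIF value: SGD 468754.76; import duty: SGD 84375.86

Let C be the CIF value. C = EXW price + pre-shipment costs + freight + 0.8% × C
C − 0.8% × C = 454859.93 + 1024.26 + 276.04 + 824.80 + 8019.69
0.992 × C = 465004.72
C = 465004.72 / 0.992 = 468754.76
Insurance premium = 0.8% × 468754.76 = 3750.04
Import duty = 468754.76 × 18% = 84375.86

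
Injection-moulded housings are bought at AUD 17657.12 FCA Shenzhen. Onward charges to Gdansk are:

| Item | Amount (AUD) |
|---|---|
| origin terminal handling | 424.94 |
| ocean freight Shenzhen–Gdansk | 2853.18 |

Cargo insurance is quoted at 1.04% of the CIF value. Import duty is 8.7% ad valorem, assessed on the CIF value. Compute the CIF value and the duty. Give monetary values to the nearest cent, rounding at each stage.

CIF value: AUD 21155.25; import duty: AUD 1840.51

Let C be the CIF value. C = FCA price + pre-shipment costs + freight + 1.04% × C
C − 1.04% × C = 17657.12 + 424.94 + 2853.18
0.9896 × C = 20935.24
C = 20935.24 / 0.9896 = 21155.25
Insurance premium = 1.04% × 21155.25 = 220.01
Import duty = 21155.25 × 8.7% = 1840.51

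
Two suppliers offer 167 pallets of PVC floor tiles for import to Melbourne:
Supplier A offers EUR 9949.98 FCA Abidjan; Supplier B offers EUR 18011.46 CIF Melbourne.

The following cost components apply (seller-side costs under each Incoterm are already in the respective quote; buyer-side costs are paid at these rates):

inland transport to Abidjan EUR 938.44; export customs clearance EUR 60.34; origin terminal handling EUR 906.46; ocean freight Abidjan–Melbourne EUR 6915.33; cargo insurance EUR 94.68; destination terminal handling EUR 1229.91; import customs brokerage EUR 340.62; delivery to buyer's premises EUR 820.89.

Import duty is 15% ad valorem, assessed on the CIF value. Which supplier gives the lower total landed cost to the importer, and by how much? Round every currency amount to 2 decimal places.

Supplier A (FCA):
CIF value = FCA price + origin terminal + freight + insurance = 9949.98 + 906.46 + 6915.33 + 94.68 = 17866.45
Import duty = 17866.45 × 15% = 2679.97
Buyer bears (A): 906.46 + 6915.33 + 94.68 + 1229.91 + 340.62 + 820.89 = 10307.89
Landed cost (A) = invoice 9949.98 + 10307.89 + duty 2679.97 = 22937.84
Supplier B (CIF):
The CIF price already equals the CIF value: 18011.46
Import duty = 18011.46 × 15% = 2701.72
Buyer bears (B): 1229.91 + 340.62 + 820.89 = 2391.42
Landed cost (B) = invoice 18011.46 + 2391.42 + duty 2701.72 = 23104.60
Difference = |22937.84 − 23104.60| = 166.76

Supplier A is cheaper by EUR 166.76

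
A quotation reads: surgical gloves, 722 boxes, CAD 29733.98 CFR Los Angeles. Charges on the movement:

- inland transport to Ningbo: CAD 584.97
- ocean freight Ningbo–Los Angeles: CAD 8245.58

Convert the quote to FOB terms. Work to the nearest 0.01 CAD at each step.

Not relevant to the conversion: inland to port — on the seller under both CFR and FOB; already in the CFR price and stays in the FOB price.
From CFR to FOB, the seller no longer bears: freight.
FOB price = 29733.98 − 8245.58 = 21488.40

FOB price: CAD 21488.40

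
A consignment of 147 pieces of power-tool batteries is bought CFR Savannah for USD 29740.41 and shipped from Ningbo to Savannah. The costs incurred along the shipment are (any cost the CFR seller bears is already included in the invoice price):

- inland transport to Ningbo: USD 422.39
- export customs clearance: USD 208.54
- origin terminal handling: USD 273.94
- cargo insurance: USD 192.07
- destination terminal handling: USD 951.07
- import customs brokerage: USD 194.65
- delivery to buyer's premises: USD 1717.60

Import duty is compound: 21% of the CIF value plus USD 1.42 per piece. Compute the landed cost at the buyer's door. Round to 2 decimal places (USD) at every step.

CFR: the seller pays costs through ocean freight to the destination port, but not insurance.
Already in the invoice (seller's account under CFR): inland to port, export clearance, origin terminal — exclude.
CIF value = CFR price + insurance = 29740.41 + 192.07 = 29932.48
Ad valorem component: 29932.48 × 21% = 6285.82
Specific component: 147 × 1.42 = 208.74
Import duty = 6285.82 + 208.74 = 6494.56
Buyer bears: insurance 192.07 + destination terminal 951.07 + brokerage 194.65 + delivery 1717.60 + duty 6494.56 = 9549.95
Landed cost = invoice 29740.41 + 9549.95 = 39290.36

Total landed cost: USD 39290.36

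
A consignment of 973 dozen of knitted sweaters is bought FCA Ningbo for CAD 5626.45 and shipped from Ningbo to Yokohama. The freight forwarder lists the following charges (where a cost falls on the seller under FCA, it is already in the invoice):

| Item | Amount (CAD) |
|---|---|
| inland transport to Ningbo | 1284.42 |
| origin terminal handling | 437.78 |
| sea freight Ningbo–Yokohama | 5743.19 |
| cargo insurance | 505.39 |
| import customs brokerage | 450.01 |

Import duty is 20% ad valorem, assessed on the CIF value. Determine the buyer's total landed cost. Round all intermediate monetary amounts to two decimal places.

FCA: the seller delivers export-cleared goods to the carrier; the buyer bears costs from that point.
Already in the invoice (seller's account under FCA): inland to port — exclude.
CIF value = FCA price + origin terminal + freight + insurance = 5626.45 + 437.78 + 5743.19 + 505.39 = 12312.81
Import duty = 12312.81 × 20% = 2462.56
Buyer bears: origin terminal 437.78 + freight 5743.19 + insurance 505.39 + brokerage 450.01 + duty 2462.56 = 9598.93
Landed cost = invoice 5626.45 + 9598.93 = 15225.38

Total landed cost: CAD 15225.38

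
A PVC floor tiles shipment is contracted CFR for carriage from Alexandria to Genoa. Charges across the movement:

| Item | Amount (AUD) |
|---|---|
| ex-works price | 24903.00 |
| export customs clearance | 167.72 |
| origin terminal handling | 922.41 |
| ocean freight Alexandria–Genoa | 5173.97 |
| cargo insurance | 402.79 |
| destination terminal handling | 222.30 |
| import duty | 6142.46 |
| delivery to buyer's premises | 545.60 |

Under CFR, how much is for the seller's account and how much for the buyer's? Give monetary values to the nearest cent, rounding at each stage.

Seller: AUD 31167.10; buyer: AUD 7313.15

CFR: the seller pays costs through ocean freight to the destination port, but not insurance.
Seller's account: goods 24903.00 + export clearance 167.72 + origin terminal 922.41 + freight 5173.97 = 31167.10
Buyer's account: insurance 402.79 + destination terminal 222.30 + duty 6142.46 + delivery 545.60 = 7313.15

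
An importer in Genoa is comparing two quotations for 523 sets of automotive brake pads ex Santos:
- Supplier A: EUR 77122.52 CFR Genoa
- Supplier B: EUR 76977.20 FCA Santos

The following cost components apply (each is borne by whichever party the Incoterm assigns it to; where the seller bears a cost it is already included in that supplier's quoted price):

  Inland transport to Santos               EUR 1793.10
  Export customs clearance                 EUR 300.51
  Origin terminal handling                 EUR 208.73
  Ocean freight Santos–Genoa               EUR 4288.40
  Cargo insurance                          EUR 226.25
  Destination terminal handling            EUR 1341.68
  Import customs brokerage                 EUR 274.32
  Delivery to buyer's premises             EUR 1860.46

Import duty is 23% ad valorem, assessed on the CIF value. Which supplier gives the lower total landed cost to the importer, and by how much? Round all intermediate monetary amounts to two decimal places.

Supplier A is cheaper by EUR 5352.72

Supplier A (CFR):
CIF value = CFR price + insurance = 77122.52 + 226.25 = 77348.77
Import duty = 77348.77 × 23% = 17790.22
Buyer bears (A): 226.25 + 1341.68 + 274.32 + 1860.46 = 3702.71
Landed cost (A) = invoice 77122.52 + 3702.71 + duty 17790.22 = 98615.45
Supplier B (FCA):
CIF value = FCA price + origin terminal + freight + insurance = 76977.20 + 208.73 + 4288.40 + 226.25 = 81700.58
Import duty = 81700.58 × 23% = 18791.13
Buyer bears (B): 208.73 + 4288.40 + 226.25 + 1341.68 + 274.32 + 1860.46 = 8199.84
Landed cost (B) = invoice 76977.20 + 8199.84 + duty 18791.13 = 103968.17
Difference = |98615.45 − 103968.17| = 5352.72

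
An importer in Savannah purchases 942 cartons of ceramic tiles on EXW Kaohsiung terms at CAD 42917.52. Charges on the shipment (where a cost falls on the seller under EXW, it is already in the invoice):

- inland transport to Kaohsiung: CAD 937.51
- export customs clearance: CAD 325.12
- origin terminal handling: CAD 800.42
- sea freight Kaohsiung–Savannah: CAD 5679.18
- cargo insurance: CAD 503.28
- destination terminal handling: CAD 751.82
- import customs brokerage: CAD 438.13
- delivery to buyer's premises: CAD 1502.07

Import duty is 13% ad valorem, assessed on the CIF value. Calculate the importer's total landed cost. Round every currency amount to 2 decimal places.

Total landed cost: CAD 60506.24

EXW: the seller makes goods available at their premises; the buyer bears all onward costs.
CIF value = EXW price + inland to port + export clearance + origin terminal + freight + insurance = 42917.52 + 937.51 + 325.12 + 800.42 + 5679.18 + 503.28 = 51163.03
Import duty = 51163.03 × 13% = 6651.19
Buyer bears: inland to port 937.51 + export clearance 325.12 + origin terminal 800.42 + freight 5679.18 + insurance 503.28 + destination terminal 751.82 + brokerage 438.13 + delivery 1502.07 + duty 6651.19 = 17588.72
Landed cost = invoice 42917.52 + 17588.72 = 60506.24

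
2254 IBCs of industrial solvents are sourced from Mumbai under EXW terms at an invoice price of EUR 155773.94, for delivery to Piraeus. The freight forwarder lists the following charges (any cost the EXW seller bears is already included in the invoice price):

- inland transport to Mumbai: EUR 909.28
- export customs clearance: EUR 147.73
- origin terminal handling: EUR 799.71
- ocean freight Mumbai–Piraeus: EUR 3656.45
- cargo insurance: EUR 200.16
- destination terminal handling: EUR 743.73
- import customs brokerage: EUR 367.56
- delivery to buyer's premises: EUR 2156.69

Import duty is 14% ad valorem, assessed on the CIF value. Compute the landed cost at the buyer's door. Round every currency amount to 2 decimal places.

EXW: the seller makes goods available at their premises; the buyer bears all onward costs.
CIF value = EXW price + inland to port + export clearance + origin terminal + freight + insurance = 155773.94 + 909.28 + 147.73 + 799.71 + 3656.45 + 200.16 = 161487.27
Import duty = 161487.27 × 14% = 22608.22
Buyer bears: inland to port 909.28 + export clearance 147.73 + origin terminal 799.71 + freight 3656.45 + insurance 200.16 + destination terminal 743.73 + brokerage 367.56 + delivery 2156.69 + duty 22608.22 = 31589.53
Landed cost = invoice 155773.94 + 31589.53 = 187363.47

Total landed cost: EUR 187363.47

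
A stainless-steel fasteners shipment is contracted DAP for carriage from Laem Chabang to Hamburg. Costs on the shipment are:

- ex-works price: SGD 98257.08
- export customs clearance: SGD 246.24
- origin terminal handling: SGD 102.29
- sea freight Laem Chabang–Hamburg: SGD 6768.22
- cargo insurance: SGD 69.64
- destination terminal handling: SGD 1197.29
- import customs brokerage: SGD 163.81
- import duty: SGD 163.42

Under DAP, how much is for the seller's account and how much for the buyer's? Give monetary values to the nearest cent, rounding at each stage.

Seller: SGD 106640.76; buyer: SGD 327.23

DAP: the seller bears all costs to the named destination except import duty and clearance.
Seller's account: goods 98257.08 + export clearance 246.24 + origin terminal 102.29 + freight 6768.22 + insurance 69.64 + destination terminal 1197.29 = 106640.76
Buyer's account: brokerage 163.81 + duty 163.42 = 327.23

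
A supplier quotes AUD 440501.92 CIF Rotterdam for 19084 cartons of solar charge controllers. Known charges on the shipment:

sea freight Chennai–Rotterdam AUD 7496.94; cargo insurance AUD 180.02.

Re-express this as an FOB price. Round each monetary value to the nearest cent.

From CIF to FOB, the seller no longer bears: freight, insurance.
FOB price = 440501.92 − 7496.94 − 180.02 = 432824.96

FOB price: AUD 432824.96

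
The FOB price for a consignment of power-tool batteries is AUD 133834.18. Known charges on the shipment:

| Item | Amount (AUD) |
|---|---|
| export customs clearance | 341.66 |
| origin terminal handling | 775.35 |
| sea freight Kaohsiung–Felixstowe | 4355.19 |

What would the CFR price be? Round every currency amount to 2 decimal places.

CFR price: AUD 138189.37

Not relevant to the conversion: origin terminal, export clearance — on the seller under both FOB and CFR; already in the FOB price and stays in the CFR price.
From FOB to CFR, the seller additionally bears: freight.
CFR price = 133834.18 + 4355.19 = 138189.37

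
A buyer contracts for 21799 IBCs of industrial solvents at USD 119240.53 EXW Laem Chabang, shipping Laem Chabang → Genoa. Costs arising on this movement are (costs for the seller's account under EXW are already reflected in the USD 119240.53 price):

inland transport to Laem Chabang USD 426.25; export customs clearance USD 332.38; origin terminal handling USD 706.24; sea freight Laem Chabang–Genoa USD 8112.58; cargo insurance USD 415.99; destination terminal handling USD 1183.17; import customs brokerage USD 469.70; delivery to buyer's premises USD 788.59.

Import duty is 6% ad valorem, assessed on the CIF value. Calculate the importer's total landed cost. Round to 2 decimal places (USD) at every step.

EXW: the seller makes goods available at their premises; the buyer bears all onward costs.
CIF value = EXW price + inland to port + export clearance + origin terminal + freight + insurance = 119240.53 + 426.25 + 332.38 + 706.24 + 8112.58 + 415.99 = 129233.97
Import duty = 129233.97 × 6% = 7754.04
Buyer bears: inland to port 426.25 + export clearance 332.38 + origin terminal 706.24 + freight 8112.58 + insurance 415.99 + destination terminal 1183.17 + brokerage 469.70 + delivery 788.59 + duty 7754.04 = 20188.94
Landed cost = invoice 119240.53 + 20188.94 = 139429.47

Total landed cost: USD 139429.47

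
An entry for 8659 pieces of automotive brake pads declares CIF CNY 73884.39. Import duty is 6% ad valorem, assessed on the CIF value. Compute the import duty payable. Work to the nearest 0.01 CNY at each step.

Import duty: CNY 4433.06

Import duty = 73884.39 × 6% = 4433.06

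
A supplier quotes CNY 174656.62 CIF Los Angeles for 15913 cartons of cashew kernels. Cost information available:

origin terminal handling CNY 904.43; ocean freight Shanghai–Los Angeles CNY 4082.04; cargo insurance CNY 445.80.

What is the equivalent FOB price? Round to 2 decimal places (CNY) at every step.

Not relevant to the conversion: origin terminal — on the seller under both CIF and FOB; already in the CIF price and stays in the FOB price.
From CIF to FOB, the seller no longer bears: freight, insurance.
FOB price = 174656.62 − 4082.04 − 445.80 = 170128.78

FOB price: CNY 170128.78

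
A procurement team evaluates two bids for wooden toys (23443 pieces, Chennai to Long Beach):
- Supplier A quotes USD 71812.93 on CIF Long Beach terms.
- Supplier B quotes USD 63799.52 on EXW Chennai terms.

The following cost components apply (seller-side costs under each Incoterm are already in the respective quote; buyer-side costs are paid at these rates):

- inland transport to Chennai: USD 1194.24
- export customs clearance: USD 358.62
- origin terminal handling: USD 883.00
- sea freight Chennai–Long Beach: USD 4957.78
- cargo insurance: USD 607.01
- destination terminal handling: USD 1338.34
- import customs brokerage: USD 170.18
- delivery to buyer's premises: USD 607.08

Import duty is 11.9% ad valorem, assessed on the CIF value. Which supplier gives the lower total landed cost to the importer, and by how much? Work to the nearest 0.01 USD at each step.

Supplier A (CIF):
The CIF price already equals the CIF value: 71812.93
Import duty = 71812.93 × 11.9% = 8545.74
Buyer bears (A): 1338.34 + 170.18 + 607.08 = 2115.60
Landed cost (A) = invoice 71812.93 + 2115.60 + duty 8545.74 = 82474.27
Supplier B (EXW):
CIF value = EXW price + inland to port + export clearance + origin terminal + freight + insurance = 63799.52 + 1194.24 + 358.62 + 883.00 + 4957.78 + 607.01 = 71800.17
Import duty = 71800.17 × 11.9% = 8544.22
Buyer bears (B): 1194.24 + 358.62 + 883.00 + 4957.78 + 607.01 + 1338.34 + 170.18 + 607.08 = 10116.25
Landed cost (B) = invoice 63799.52 + 10116.25 + duty 8544.22 = 82459.99
Difference = |82474.27 − 82459.99| = 14.28

Supplier B is cheaper by USD 14.28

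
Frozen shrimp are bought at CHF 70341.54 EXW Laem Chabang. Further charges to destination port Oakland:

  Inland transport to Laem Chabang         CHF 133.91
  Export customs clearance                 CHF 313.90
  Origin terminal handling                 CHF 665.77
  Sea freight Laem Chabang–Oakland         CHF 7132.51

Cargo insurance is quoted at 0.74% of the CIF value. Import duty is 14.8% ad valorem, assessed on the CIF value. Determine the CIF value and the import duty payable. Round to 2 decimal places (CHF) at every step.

Let C be the CIF value. C = EXW price + pre-shipment costs + freight + 0.74% × C
C − 0.74% × C = 70341.54 + 133.91 + 313.90 + 665.77 + 7132.51
0.9926 × C = 78587.63
C = 78587.63 / 0.9926 = 79173.51
Insurance premium = 0.74% × 79173.51 = 585.88
Import duty = 79173.51 × 14.8% = 11717.68

CIF value: CHF 79173.51; import duty: CHF 11717.68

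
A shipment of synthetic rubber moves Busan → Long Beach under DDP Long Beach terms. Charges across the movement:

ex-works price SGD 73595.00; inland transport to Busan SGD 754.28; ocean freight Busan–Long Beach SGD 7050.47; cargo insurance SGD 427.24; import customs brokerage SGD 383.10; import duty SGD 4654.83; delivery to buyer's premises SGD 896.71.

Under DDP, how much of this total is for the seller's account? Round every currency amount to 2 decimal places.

Seller's account: SGD 87761.63

DDP: the seller bears all costs including import duty.
Seller's account: goods 73595.00 + inland to port 754.28 + freight 7050.47 + insurance 427.24 + brokerage 383.10 + duty 4654.83 + delivery 896.71 = 87761.63
Buyer's account: 0.00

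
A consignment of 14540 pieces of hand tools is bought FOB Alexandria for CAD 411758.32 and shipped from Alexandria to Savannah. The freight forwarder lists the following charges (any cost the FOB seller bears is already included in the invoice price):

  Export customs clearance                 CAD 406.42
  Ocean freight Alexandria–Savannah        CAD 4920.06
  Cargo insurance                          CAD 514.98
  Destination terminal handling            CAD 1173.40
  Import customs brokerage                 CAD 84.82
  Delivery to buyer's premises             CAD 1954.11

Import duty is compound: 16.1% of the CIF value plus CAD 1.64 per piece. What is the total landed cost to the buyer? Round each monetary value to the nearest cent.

Total landed cost: CAD 511419.42

FOB: the seller bears costs until goods are on board at the origin port; the buyer bears freight, insurance and all costs thereafter.
Already in the invoice (seller's account under FOB): export clearance — exclude.
CIF value = FOB price + freight + insurance = 411758.32 + 4920.06 + 514.98 = 417193.36
Ad valorem component: 417193.36 × 16.1% = 67168.13
Specific component: 14540 × 1.64 = 23845.60
Import duty = 67168.13 + 23845.60 = 91013.73
Buyer bears: freight 4920.06 + insurance 514.98 + destination terminal 1173.40 + brokerage 84.82 + delivery 1954.11 + duty 91013.73 = 99661.10
Landed cost = invoice 411758.32 + 99661.10 = 511419.42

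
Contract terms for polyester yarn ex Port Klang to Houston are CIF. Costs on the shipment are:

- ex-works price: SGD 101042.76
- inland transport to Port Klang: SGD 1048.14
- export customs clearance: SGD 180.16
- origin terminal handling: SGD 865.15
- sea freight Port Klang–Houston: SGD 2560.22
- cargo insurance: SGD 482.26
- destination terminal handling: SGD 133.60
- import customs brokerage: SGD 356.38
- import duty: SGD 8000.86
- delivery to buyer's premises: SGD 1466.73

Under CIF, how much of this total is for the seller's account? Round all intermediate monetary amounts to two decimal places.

CIF: the seller pays costs through ocean freight and marine insurance to the destination port.
Seller's account: goods 101042.76 + inland to port 1048.14 + export clearance 180.16 + origin terminal 865.15 + freight 2560.22 + insurance 482.26 = 106178.69
Buyer's account: destination terminal 133.60 + brokerage 356.38 + duty 8000.86 + delivery 1466.73 = 9957.57

Seller's account: SGD 106178.69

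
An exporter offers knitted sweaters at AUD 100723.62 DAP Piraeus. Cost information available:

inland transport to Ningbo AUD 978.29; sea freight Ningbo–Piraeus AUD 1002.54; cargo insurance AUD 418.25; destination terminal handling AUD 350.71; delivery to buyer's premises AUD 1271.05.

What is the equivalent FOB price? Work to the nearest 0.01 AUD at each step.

Not relevant to the conversion: inland to port — on the seller under both DAP and FOB; already in the DAP price and stays in the FOB price.
From DAP to FOB, the seller no longer bears: freight, insurance, destination terminal, delivery.
FOB price = 100723.62 − 1002.54 − 418.25 − 350.71 − 1271.05 = 97681.07

FOB price: AUD 97681.07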